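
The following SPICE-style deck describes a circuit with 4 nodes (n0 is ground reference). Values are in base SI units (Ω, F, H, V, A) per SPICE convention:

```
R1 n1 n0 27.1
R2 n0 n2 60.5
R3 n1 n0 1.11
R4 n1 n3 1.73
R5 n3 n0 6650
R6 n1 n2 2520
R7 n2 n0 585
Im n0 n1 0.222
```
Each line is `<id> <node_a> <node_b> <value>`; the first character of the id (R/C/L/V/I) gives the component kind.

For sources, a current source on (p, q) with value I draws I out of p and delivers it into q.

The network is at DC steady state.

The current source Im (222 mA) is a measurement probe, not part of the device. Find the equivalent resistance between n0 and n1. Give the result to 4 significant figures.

R_eq = 1.066 Ω

MNA unknowns: 3 node voltages V₁..V_3
R1: Y=0.03690 on G[1,0]
R2: Y=0.01653 on G[0,2]
R3: Y=0.9009 on G[1,0]
R4: Y=0.5780 on G[1,3]
R5: Y=0.0001504 on G[3,0]
R6: Y=0.0003968 on G[1,2]
R7: Y=0.001709 on G[2,0]
Im: z[0]−=0.222, z[1]+=0.222
solve → V1=0.2366, V2=0.005038, V3=0.2365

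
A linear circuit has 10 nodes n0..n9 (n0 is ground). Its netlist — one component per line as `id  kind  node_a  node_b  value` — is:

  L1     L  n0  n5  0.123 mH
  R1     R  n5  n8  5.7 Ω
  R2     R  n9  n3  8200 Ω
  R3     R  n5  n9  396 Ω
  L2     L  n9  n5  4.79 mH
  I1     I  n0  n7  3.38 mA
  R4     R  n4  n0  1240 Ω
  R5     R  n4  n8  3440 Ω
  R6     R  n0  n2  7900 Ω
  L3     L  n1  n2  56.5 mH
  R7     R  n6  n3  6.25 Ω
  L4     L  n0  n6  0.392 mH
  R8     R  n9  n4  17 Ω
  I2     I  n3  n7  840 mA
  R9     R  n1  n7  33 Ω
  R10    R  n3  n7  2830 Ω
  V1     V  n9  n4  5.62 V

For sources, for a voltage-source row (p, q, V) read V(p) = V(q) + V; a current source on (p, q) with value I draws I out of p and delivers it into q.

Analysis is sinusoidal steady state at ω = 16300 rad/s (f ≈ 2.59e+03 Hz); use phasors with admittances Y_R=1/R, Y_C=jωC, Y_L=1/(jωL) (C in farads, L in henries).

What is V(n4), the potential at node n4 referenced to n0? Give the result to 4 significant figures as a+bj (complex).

-5.481+0.4354j V

Element admittances at ω=16300 rad/s:
  Y(L1) = 0.000-0.4988j S between n0,n5
  Y(R1) = 0.1754+0.000j S between n5,n8
  Y(R2) = 0.0001220+0.000j S between n9,n3
  Y(R3) = 0.002525+0.000j S between n5,n9
  Y(L2) = 0.000-0.01281j S between n9,n5
  I1: injects 0.00338 A into n7 (from n0)
  Y(R4) = 0.0008065+0.000j S between n4,n0
  Y(R5) = 0.0002907+0.000j S between n4,n8
  Y(R6) = 0.0001266+0.000j S between n0,n2
  Y(L3) = 0.000-0.001086j S between n1,n2
  Y(R7) = 0.1600+0.000j S between n6,n3
  Y(L4) = 0.000-0.1565j S between n0,n6
  Y(R8) = 0.05882+0.000j S between n9,n4
  I2: injects 0.84 A into n7 (from n3)
  Y(R9) = 0.03030+0.000j S between n1,n7
  Y(R10) = 0.0003534+0.000j S between n3,n7
  V1: constraint V(n9)−V(n4) = 5.62
Assemble and solve the 10×10 MNA system:
  V(n1)=1755+52.97j  V(n2)=1738-149.6j  V(n3)=-1.475-1.263j  V(n4)=-5.481+0.4354j  V(n5)=0.001119+0.008468j  V(n6)=-0.1224-1.383j  V(n7)=1763+52.34j  V(n8)=-0.007950+0.009174j  V(n9)=0.1386+0.4354j
  i(V1)=-0.3366+0.0004750j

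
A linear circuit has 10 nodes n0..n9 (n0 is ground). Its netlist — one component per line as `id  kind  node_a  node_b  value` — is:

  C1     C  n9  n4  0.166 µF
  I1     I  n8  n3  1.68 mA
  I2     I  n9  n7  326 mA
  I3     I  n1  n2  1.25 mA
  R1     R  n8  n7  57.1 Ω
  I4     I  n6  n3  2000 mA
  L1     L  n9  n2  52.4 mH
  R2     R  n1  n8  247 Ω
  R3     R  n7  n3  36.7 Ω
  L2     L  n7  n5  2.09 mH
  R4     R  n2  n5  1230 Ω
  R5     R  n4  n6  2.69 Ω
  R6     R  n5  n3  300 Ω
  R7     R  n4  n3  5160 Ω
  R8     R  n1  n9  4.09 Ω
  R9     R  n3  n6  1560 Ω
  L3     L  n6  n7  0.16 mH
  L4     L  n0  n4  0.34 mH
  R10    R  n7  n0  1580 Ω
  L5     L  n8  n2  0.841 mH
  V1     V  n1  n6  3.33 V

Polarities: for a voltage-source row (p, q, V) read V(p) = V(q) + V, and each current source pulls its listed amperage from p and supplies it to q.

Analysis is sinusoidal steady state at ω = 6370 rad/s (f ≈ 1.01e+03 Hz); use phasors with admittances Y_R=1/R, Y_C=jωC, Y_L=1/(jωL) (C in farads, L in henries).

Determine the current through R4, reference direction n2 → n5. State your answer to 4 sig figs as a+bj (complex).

0.0001714-0.002750j A

MNA unknowns: 9 node voltages V₁..V_9 plus 1 source current (V1)
C1: Y=0.000+0.001057j on G[9,4]
I1: z[8]−=0.00168, z[3]+=0.00168
I2: z[9]−=0.326, z[7]+=0.326
I3: z[1]−=0.00125, z[2]+=0.00125
R1: Y=0.01751+0.000j on G[8,7]
I4: z[6]−=2, z[3]+=2
L1: Y=0.000-0.002996j on G[9,2]
R2: Y=0.004049+0.000j on G[1,8]
R3: Y=0.02725+0.000j on G[7,3]
L2: Y=0.000-0.07511j on G[7,5]
R4: Y=0.0008130+0.000j on G[2,5]
R5: Y=0.3717+0.000j on G[4,6]
R6: Y=0.003333+0.000j on G[5,3]
R7: Y=0.0001938+0.000j on G[4,3]
R8: Y=0.2445+0.000j on G[1,9]
R9: Y=0.0006410+0.000j on G[3,6]
L3: Y=0.000-0.9812j on G[6,7]
L4: Y=0.000-0.4617j on G[0,4]
R10: Y=0.0006329+0.000j on G[7,0]
L5: Y=0.000-0.1867j on G[8,2]
V1: row V1−V6=3.33, i_V1 at 1,6
solve → V1=3.300-0.01090j, V2=0.3483+1.755j, V3=63.72+2.552j, V4=0.003172+1.914e-05j, V5=0.1374+5.137j, V6=-0.03002-0.01090j, V7=-0.01396+2.314j, V8=0.3367+1.777j, V9=1.988+0.0006127j
aux → i_V1=-0.3340+0.01005j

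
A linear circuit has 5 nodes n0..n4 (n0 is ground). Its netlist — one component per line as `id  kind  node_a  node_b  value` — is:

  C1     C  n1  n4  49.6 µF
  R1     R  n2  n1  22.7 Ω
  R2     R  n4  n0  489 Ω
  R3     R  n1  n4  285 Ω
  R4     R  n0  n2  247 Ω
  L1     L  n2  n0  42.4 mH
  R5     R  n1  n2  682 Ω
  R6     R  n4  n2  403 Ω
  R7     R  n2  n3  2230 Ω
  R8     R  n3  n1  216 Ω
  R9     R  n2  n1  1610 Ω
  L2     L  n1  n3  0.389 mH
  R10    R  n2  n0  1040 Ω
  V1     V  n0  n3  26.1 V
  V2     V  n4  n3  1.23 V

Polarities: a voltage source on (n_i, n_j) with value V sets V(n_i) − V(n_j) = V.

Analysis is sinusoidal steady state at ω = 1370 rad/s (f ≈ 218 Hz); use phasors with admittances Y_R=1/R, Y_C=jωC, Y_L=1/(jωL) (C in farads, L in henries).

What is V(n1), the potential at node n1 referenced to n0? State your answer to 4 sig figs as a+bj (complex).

-25.97+0.1189j V

Apply KCL at each of the 4 non-ground nodes and solve the resulting linear system.
Node n1: branches {C1, R1, R3, R5, R8, R9, L2} → V_1 = -25.97+0.1189j
Node n2: branches {R1, R4, L1, R5, R6, R7, R9, R10} → V_2 = -21.38-6.705j
Node n3: branches {R7, R8, L2, V1, V2} → V_3 = -26.10+0.000j
Node n4: branches {C1, R2, R3, R6, V2} → V_4 = -24.87+0.000j
Source currents: i(V1)=-0.2734+0.3345j, i(V2)=0.04757-0.09107j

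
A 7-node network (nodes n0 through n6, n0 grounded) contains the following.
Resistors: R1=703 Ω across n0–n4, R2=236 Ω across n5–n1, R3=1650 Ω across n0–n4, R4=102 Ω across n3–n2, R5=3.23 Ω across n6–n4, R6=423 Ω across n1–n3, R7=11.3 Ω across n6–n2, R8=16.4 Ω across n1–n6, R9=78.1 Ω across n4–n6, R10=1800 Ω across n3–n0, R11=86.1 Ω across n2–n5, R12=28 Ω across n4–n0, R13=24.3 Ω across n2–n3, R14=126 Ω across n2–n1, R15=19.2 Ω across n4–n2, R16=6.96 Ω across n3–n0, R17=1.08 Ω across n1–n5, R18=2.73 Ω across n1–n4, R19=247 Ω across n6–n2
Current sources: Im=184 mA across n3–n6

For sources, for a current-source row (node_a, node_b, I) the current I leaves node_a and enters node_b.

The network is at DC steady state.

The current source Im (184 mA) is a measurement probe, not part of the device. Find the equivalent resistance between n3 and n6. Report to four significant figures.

Apply KCL at each of the 6 non-ground nodes and solve the resulting linear system.
Node n1: branches {R2, R6, R8, R14, R17, R18} → V_1 = 1.984
Node n2: branches {R4, R7, R11, R13, R14, R15, R19} → V_2 = 1.514
Node n3: branches {R4, R6, R10, R13, R16, Im} → V_3 = -0.5171
Node n4: branches {R1, R3, R5, R9, R12, R15, R18} → V_4 = 1.976
Node n5: branches {R2, R11, R17} → V_5 = 1.978
Node n6: branches {R5, R7, R8, R9, R19, Im} → V_6 = 2.274

R_eq = 15.17 Ω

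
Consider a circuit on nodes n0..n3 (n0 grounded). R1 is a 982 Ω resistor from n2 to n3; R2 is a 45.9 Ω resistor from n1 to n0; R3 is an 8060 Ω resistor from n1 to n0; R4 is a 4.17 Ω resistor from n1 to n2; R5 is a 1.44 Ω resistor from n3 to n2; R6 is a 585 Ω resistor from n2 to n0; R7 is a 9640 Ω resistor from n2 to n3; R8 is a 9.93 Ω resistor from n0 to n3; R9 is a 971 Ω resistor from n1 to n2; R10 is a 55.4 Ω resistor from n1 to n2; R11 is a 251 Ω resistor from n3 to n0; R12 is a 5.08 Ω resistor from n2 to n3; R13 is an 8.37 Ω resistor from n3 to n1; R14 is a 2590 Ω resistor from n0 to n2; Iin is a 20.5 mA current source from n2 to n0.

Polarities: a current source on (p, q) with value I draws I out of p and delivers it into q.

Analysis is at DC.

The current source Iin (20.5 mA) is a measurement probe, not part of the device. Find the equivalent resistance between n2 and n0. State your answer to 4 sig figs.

Element admittances at DC:
  Y(R1) = 0.001018 S between n2,n3
  Y(R2) = 0.02179 S between n1,n0
  Y(R3) = 0.0001241 S between n1,n0
  Y(R4) = 0.2398 S between n1,n2
  Y(R5) = 0.6944 S between n3,n2
  Y(R6) = 0.001709 S between n2,n0
  Y(R7) = 0.0001037 S between n2,n3
  Y(R8) = 0.1007 S between n0,n3
  Y(R9) = 0.001030 S between n1,n2
  Y(R10) = 0.01805 S between n1,n2
  Y(R11) = 0.003984 S between n3,n0
  Y(R12) = 0.1969 S between n2,n3
  Y(R13) = 0.1195 S between n3,n1
  Y(R14) = 0.0003861 S between n0,n2
  Iin: injects 0.0205 A into n0 (from n2)
Assemble and solve the 3×3 MNA system:
  V(n1)=-0.1616  V(n2)=-0.1766  V(n3)=-0.1585

R_eq = 8.617 Ω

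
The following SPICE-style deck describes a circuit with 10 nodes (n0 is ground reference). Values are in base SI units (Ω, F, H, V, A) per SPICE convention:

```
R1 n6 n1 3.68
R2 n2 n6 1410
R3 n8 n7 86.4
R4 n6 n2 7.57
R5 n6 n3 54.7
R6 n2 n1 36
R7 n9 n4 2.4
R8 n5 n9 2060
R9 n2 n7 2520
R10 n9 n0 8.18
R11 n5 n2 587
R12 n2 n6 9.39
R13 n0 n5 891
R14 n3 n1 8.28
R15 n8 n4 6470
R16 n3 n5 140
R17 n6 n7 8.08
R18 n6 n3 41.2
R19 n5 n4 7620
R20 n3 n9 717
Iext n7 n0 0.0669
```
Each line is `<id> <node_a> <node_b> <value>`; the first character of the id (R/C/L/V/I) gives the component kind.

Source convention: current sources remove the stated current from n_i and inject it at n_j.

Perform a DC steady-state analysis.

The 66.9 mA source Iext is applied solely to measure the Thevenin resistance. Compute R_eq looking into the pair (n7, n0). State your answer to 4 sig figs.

Element admittances at DC:
  Y(R1) = 0.2717 S between n6,n1
  Y(R2) = 0.0007092 S between n2,n6
  Y(R3) = 0.01157 S between n8,n7
  Y(R4) = 0.1321 S between n6,n2
  Y(R5) = 0.01828 S between n6,n3
  Y(R6) = 0.02778 S between n2,n1
  Y(R7) = 0.4167 S between n9,n4
  Y(R8) = 0.0004854 S between n5,n9
  Y(R9) = 0.0003968 S between n2,n7
  Y(R10) = 0.1222 S between n9,n0
  Y(R11) = 0.001704 S between n5,n2
  Y(R12) = 0.1065 S between n2,n6
  Y(R13) = 0.001122 S between n0,n5
  Y(R14) = 0.1208 S between n3,n1
  Y(R15) = 0.0001546 S between n8,n4
  Y(R16) = 0.007143 S between n3,n5
  Y(R17) = 0.1238 S between n6,n7
  Y(R18) = 0.02427 S between n6,n3
  Y(R19) = 0.0001312 S between n5,n4
  Y(R20) = 0.001395 S between n3,n9
  Iext: injects 0.0669 A into n0 (from n7)
Assemble and solve the 9×9 MNA system:
  V(n1)=-22.78  V(n2)=-22.87  V(n3)=-22.47  V(n4)=-0.3883  V(n5)=-18.86  V(n6)=-22.91  V(n7)=-23.42  V(n8)=-23.12  V(n9)=-0.3741

R_eq = 350.1 Ω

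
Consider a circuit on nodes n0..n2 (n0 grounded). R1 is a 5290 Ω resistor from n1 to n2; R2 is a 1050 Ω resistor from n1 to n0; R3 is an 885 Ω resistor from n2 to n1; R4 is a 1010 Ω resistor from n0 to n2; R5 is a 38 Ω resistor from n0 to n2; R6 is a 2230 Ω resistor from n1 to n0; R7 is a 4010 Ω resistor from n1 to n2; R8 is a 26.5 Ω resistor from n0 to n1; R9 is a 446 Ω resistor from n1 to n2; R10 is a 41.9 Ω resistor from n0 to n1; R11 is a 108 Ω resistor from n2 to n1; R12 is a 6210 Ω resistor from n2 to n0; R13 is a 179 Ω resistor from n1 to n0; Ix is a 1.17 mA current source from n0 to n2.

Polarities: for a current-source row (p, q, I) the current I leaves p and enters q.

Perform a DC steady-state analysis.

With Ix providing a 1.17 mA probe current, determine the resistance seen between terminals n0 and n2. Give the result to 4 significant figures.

MNA unknowns: 2 node voltages V₁..V_2
R1: Y=0.0001890 on G[1,2]
R2: Y=0.0009524 on G[1,0]
R3: Y=0.001130 on G[2,1]
R4: Y=0.0009901 on G[0,2]
R5: Y=0.02632 on G[0,2]
R6: Y=0.0004484 on G[1,0]
R7: Y=0.0002494 on G[1,2]
R8: Y=0.03774 on G[0,1]
R9: Y=0.002242 on G[1,2]
R10: Y=0.02387 on G[0,1]
R11: Y=0.009259 on G[2,1]
R12: Y=0.0001610 on G[2,0]
R13: Y=0.005587 on G[1,0]
Ix: z[0]−=0.00117, z[2]+=0.00117
solve → V1=0.004871, V2=0.03043

R_eq = 26.01 Ω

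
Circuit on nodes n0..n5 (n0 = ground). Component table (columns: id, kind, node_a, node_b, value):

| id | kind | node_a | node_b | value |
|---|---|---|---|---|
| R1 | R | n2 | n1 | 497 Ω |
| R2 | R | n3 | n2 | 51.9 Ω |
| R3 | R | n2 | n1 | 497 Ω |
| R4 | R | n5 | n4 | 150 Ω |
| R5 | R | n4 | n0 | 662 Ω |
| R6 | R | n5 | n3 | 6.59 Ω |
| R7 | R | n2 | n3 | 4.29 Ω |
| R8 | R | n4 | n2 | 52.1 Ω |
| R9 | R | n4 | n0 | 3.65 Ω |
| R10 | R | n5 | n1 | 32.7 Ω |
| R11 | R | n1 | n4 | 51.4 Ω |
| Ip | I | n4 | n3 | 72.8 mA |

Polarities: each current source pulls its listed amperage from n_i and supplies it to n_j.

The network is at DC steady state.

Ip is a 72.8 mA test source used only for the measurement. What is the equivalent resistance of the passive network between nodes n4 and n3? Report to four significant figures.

R_eq = 28.64 Ω

MNA unknowns: 5 node voltages V₁..V_5
R1: Y=0.002012 on G[2,1]
R2: Y=0.01927 on G[3,2]
R3: Y=0.002012 on G[2,1]
R4: Y=0.006667 on G[5,4]
R5: Y=0.001511 on G[4,0]
R6: Y=0.1517 on G[5,3]
R7: Y=0.2331 on G[2,3]
R8: Y=0.01919 on G[4,2]
R9: Y=0.2740 on G[4,0]
R10: Y=0.03058 on G[5,1]
R11: Y=0.01946 on G[1,4]
Ip: z[4]−=0.0728, z[3]+=0.0728
solve → V1=1.200, V2=1.927, V3=2.085, V4=0.000, V5=1.869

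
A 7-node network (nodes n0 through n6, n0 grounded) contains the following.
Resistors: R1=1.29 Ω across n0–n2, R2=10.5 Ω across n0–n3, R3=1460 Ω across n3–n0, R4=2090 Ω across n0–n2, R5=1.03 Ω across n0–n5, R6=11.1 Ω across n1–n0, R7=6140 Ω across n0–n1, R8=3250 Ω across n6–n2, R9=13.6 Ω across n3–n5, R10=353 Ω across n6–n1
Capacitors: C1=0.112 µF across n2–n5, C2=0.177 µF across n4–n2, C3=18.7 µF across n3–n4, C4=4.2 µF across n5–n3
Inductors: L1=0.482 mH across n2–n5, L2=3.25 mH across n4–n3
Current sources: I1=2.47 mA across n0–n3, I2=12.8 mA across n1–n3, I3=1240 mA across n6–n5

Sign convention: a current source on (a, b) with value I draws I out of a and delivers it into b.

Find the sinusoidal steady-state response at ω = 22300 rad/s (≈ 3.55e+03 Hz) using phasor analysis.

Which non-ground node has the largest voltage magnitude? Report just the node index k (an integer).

MNA unknowns: 6 node voltages V₁..V_6
R1: Y=0.7752+0.000j on G[0,2]
R2: Y=0.09524+0.000j on G[0,3]
C1: Y=0.000+0.002498j on G[2,5]
R3: Y=0.0006849+0.000j on G[3,0]
R4: Y=0.0004785+0.000j on G[0,2]
R5: Y=0.9709+0.000j on G[0,5]
C2: Y=0.000+0.003947j on G[4,2]
L1: Y=0.000-0.09304j on G[2,5]
L2: Y=0.000-0.01380j on G[4,3]
R6: Y=0.09009+0.000j on G[1,0]
C3: Y=0.000+0.4170j on G[3,4]
C4: Y=0.000+0.09366j on G[5,3]
I1: z[0]−=0.00247, z[3]+=0.00247
R7: Y=0.0001629+0.000j on G[0,1]
R8: Y=0.0003077+0.000j on G[6,2]
R9: Y=0.07353+0.000j on G[3,5]
R10: Y=0.002833+0.000j on G[6,1]
I2: z[1]−=0.0128, z[3]+=0.0128
I3: z[6]−=1.24, z[5]+=1.24
solve → V1=-12.50-0.0004642j, V2=-0.1347-0.1514j, V3=0.7258+0.2828j, V4=0.7174+0.2786j, V5=1.200+0.09308j, V6=-406.1-0.01525j

6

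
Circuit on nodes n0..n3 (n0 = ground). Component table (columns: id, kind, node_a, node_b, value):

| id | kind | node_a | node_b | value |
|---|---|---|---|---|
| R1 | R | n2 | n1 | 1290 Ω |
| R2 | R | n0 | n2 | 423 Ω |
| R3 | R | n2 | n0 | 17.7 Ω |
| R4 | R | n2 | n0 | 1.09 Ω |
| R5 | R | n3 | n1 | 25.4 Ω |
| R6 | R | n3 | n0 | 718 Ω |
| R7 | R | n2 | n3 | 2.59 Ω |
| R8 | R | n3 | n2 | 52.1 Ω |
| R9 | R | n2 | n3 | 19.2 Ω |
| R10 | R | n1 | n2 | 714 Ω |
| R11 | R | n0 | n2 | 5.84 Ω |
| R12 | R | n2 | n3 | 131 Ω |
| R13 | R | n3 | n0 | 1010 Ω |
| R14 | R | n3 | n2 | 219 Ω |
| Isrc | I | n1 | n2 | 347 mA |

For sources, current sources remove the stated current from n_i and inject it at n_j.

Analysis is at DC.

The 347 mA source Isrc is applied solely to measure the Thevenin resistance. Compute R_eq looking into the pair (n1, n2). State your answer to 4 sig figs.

Apply KCL at each of the 3 non-ground nodes and solve the resulting linear system.
Node n1: branches {R1, R5, R10, Isrc} → V_1 = -9.008
Node n2: branches {R1, R2, R3, R4, R7, R8, R9, R10, R11, R12, R14, Isrc} → V_2 = 0.001438
Node n3: branches {R5, R6, R7, R8, R9, R12, R13, R14} → V_3 = -0.6923

R_eq = 25.96 Ω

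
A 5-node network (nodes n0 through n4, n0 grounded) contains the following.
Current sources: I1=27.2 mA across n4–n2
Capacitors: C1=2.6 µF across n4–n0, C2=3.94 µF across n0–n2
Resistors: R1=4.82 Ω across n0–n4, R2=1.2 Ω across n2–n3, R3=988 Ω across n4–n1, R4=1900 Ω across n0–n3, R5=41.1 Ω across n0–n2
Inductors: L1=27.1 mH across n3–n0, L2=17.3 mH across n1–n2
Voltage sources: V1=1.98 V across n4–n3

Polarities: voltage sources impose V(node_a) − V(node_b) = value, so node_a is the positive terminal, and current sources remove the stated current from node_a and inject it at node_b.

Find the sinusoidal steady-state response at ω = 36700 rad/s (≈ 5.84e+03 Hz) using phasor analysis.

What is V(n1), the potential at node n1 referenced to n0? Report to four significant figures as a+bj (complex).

-0.5058+1.335j V

MNA unknowns: 4 node voltages V₁..V_4 plus 1 source current (V1)
I1: z[4]−=0.0272, z[2]+=0.0272
C1: Y=0.000+0.09542j on G[4,0]
R1: Y=0.2075+0.000j on G[0,4]
L1: Y=0.000-0.001005j on G[3,0]
R2: Y=0.8333+0.000j on G[2,3]
R3: Y=0.001012+0.000j on G[4,1]
R4: Y=0.0005263+0.000j on G[0,3]
C2: Y=0.000+0.1446j on G[0,2]
L2: Y=0.000-0.001575j on G[1,2]
R5: Y=0.02433+0.000j on G[0,2]
V1: row V4−V3=1.98, i_V1 at 4,3
solve → V1=-0.5058+1.335j, V2=-1.117+0.5601j, V3=-1.281+0.3839j, V4=0.6993+0.3839j
aux → i_V1=-0.1369-0.1454j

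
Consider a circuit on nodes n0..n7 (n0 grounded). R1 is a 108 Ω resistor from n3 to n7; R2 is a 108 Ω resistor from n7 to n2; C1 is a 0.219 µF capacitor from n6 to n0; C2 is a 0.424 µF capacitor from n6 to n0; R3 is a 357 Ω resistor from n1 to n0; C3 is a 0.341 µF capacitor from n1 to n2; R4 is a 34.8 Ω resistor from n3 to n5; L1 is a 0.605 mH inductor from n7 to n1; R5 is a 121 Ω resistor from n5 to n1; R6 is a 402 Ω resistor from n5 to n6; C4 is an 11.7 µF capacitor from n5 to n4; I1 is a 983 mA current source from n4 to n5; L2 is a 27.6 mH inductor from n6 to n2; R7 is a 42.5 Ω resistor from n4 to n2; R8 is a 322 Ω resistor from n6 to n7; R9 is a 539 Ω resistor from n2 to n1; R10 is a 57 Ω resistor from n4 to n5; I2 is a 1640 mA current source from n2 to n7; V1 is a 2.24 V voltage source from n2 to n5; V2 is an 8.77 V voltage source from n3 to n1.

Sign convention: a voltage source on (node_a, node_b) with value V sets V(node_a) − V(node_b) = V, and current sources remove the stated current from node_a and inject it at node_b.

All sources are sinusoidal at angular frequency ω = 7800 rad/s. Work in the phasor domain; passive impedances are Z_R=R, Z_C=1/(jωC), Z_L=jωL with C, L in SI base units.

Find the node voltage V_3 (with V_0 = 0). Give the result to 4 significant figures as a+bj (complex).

24.13-4.103j V

Apply KCL at each of the 7 non-ground nodes and solve the resulting linear system.
Node n1: branches {R3, C3, L1, R5, R9, V2} → V_1 = 15.36-4.103j
Node n2: branches {R2, C3, L2, R7, R9, I2, V1} → V_2 = -9.803-2.025j
Node n3: branches {R1, R4, V2} → V_3 = 24.13-4.103j
Node n4: branches {C4, I1, R7, R10} → V_4 = -15.86+6.452j
Node n5: branches {R4, R5, R6, C4, I1, R10, V1} → V_5 = -12.04-2.025j
Node n6: branches {C1, C2, R6, L2, R8} → V_6 = 2.292+8.580j
Node n7: branches {R1, R2, L1, R8, I2} → V_7 = 15.78+2.686j
Source currents: i(V1)=-1.444+0.2500j, i(V2)=-1.117+0.1226j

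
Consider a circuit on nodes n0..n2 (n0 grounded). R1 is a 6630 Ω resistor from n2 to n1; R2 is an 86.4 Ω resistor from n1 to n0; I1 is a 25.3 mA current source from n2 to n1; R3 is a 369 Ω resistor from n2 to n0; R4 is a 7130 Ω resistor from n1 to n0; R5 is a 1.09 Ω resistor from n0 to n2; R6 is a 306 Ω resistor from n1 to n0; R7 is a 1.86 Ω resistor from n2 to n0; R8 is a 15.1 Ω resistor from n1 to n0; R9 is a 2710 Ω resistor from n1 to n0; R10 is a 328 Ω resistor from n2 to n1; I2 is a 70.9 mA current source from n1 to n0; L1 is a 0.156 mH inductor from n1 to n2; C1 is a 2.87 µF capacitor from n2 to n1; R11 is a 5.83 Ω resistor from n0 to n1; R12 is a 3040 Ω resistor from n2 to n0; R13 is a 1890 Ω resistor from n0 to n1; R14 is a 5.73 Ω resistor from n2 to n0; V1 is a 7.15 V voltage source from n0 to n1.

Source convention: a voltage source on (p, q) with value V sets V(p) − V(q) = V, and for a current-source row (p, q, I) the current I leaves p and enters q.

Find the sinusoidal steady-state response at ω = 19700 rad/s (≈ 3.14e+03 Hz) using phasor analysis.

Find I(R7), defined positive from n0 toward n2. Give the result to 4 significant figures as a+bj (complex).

Apply KCL at each of the 2 non-ground nodes and solve the resulting linear system.
Node n1: branches {R1, R2, I1, R4, R6, R8, R9, R10, I2, L1, C1, R11, R13, V1} → V_1 = -7.150+0.000j
Node n2: branches {R1, I1, R3, R5, R7, R10, L1, C1, R12, R14} → V_2 = -0.2167+1.140j
Source currents: i(V1)=-2.096+1.860j

0.1165-0.6126j A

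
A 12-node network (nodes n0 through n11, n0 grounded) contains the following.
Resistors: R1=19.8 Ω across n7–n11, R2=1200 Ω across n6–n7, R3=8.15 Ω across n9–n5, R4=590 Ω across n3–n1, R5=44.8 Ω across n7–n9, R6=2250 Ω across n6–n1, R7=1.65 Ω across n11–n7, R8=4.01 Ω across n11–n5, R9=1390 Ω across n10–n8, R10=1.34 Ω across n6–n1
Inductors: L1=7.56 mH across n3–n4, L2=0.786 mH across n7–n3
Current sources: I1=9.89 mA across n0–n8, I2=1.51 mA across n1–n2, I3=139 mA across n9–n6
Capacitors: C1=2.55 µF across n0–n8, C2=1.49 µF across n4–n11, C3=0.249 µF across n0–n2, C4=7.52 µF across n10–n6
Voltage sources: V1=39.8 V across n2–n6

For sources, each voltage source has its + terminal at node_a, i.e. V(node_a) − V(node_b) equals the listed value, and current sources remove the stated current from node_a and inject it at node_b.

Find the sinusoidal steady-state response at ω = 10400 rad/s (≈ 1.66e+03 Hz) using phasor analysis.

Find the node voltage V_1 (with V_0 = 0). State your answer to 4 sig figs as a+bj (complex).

Apply KCL at each of the 11 non-ground nodes and solve the resulting linear system.
Node n1: branches {R4, R6, I2, R10} → V_1 = -36.86-10.09j
Node n2: branches {I2, C3, V1} → V_2 = 3.067-10.09j
Node n3: branches {L1, R4, L2} → V_3 = -91.81-9.935j
Node n4: branches {L1, C2} → V_4 = -92.21-12.65j
Node n5: branches {R3, R8} → V_5 = -92.31-10.42j
Node n6: branches {R2, R6, I3, C4, R10, V1} → V_6 = -36.73-10.09j
Node n7: branches {R1, R2, R5, R7, L2} → V_7 = -91.77-10.41j
Node n8: branches {I1, C1, R9} → V_8 = -0.2995+0.6127j
Node n9: branches {R3, R5, I3} → V_9 = -93.19-10.42j
Node n10: branches {C4, R9} → V_10 = -36.63-10.43j
Node n11: branches {R1, R7, R8, C2} → V_11 = -91.88-10.42j
Source currents: i(V1)=-0.02463-0.007943j

-36.86-10.09j V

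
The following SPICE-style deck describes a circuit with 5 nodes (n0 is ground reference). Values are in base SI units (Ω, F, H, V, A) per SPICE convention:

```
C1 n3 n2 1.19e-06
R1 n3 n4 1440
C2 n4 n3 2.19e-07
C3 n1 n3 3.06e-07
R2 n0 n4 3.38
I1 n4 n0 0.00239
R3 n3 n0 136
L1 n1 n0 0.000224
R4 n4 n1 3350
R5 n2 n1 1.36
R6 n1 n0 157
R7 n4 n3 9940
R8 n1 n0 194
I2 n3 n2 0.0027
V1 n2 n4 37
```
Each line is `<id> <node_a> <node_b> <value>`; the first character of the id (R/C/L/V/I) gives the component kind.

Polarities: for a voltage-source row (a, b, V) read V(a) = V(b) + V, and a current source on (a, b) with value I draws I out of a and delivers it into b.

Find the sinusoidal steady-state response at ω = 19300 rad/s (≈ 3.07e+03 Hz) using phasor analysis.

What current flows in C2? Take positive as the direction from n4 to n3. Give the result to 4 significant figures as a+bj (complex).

Apply KCL at each of the 4 non-ground nodes and solve the resulting linear system.
Node n1: branches {C3, L1, R4, R5, R6, R8} → V_1 = 16.92+17.16j
Node n2: branches {C1, R5, I2, V1} → V_2 = 22.59+12.14j
Node n3: branches {C1, R1, C2, C3, R3, R7, I2} → V_3 = 13.04+16.68j
Node n4: branches {R1, C2, R2, I1, R4, R7, V1} → V_4 = -14.41+12.14j
Source currents: i(V1)=-4.273+3.472j

0.01916-0.1160j A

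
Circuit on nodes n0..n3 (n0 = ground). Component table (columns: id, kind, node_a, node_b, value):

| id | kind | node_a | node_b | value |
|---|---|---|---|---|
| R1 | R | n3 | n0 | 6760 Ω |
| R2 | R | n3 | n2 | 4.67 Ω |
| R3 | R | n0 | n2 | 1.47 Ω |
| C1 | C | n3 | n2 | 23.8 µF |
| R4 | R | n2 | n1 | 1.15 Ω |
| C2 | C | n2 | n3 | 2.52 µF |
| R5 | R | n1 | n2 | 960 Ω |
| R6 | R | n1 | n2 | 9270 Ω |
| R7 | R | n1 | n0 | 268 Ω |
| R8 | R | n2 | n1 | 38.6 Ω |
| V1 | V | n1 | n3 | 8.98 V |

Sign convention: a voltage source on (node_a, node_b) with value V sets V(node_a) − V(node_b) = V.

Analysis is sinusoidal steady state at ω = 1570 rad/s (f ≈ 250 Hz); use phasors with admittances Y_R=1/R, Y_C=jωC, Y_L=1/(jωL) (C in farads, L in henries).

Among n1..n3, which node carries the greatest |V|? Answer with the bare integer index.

3

MNA unknowns: 3 node voltages V₁..V_3 plus 1 source current (V1)
R1: Y=0.0001479+0.000j on G[3,0]
R2: Y=0.2141+0.000j on G[3,2]
R3: Y=0.6803+0.000j on G[0,2]
C1: Y=0.000+0.03737j on G[3,2]
R4: Y=0.8696+0.000j on G[2,1]
C2: Y=0.000+0.003956j on G[2,3]
R5: Y=0.001042+0.000j on G[1,2]
R6: Y=0.0001079+0.000j on G[1,2]
R7: Y=0.003731+0.000j on G[1,0]
R8: Y=0.02591+0.000j on G[2,1]
V1: row V1−V3=8.98, i_V1 at 1,3
solve → V1=1.728+0.2670j, V2=-0.007904-0.001523j, V3=-7.252+0.2670j
aux → i_V1=-1.563-0.2418j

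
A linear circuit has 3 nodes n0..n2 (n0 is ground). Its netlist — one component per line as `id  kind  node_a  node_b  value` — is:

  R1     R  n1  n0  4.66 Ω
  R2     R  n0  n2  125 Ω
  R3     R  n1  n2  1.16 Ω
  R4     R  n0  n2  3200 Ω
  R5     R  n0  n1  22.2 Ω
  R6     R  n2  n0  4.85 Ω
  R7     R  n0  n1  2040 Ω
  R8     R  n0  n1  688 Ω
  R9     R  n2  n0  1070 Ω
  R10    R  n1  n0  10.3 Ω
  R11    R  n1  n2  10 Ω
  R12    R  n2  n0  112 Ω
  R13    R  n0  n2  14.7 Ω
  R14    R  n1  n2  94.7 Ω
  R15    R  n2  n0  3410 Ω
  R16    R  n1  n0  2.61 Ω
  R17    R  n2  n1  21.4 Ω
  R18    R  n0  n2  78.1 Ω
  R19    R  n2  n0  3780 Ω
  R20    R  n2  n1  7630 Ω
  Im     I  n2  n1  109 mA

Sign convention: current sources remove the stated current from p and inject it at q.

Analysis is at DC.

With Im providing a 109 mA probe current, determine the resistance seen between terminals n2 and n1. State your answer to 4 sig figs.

MNA unknowns: 2 node voltages V₁..V_2
R1: Y=0.2146 on G[1,0]
R2: Y=0.008000 on G[0,2]
R3: Y=0.8621 on G[1,2]
R4: Y=0.0003125 on G[0,2]
R5: Y=0.04505 on G[0,1]
R6: Y=0.2062 on G[2,0]
R7: Y=0.0004902 on G[0,1]
R8: Y=0.001453 on G[0,1]
R9: Y=0.0009346 on G[2,0]
R10: Y=0.09709 on G[1,0]
R11: Y=0.1000 on G[1,2]
R12: Y=0.008929 on G[2,0]
R13: Y=0.06803 on G[0,2]
R14: Y=0.01056 on G[1,2]
R15: Y=0.0002933 on G[2,0]
R16: Y=0.3831 on G[1,0]
R17: Y=0.04673 on G[2,1]
R18: Y=0.01280 on G[0,2]
R19: Y=0.0002646 on G[2,0]
R20: Y=0.0001311 on G[2,1]
Im: z[2]−=0.109, z[1]+=0.109
solve → V1=0.02574, V2=-0.06245

R_eq = 0.8091 Ω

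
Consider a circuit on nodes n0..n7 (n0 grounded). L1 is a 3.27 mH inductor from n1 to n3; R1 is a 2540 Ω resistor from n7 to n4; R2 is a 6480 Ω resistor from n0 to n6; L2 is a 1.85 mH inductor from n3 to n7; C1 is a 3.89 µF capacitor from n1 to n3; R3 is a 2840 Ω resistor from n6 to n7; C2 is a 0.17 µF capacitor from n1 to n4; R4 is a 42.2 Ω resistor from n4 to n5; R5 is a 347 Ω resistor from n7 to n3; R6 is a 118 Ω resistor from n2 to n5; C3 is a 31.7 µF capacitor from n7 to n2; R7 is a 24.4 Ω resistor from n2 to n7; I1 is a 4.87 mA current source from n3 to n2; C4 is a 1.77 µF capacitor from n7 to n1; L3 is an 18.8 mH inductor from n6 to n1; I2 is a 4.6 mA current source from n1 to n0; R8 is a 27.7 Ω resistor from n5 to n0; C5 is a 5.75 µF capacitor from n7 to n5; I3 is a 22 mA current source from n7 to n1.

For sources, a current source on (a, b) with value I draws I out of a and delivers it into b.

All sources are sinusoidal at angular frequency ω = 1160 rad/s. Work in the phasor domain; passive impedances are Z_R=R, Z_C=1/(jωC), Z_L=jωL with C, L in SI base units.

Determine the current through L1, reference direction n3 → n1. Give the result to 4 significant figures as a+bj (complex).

-0.01806+4.332e-05j A

Apply KCL at each of the 7 non-ground nodes and solve the resulting linear system.
Node n1: branches {L1, C1, C2, C4, L3, I2, I3} → V_1 = -0.4381+0.4344j
Node n2: branches {R6, C3, R7, I1} → V_2 = -0.3685+0.2279j
Node n3: branches {L1, L2, C1, R5, I1} → V_3 = -0.4383+0.3659j
Node n4: branches {R1, C2, R4} → V_4 = -0.1342+0.001208j
Node n5: branches {R4, R6, R8, C5} → V_5 = -0.1256-0.001863j
Node n6: branches {R2, R3, L3} → V_6 = -0.4359+0.4359j
Node n7: branches {R1, L2, R3, R5, C3, R7, C4, C5, I3} → V_7 = -0.4385+0.3383j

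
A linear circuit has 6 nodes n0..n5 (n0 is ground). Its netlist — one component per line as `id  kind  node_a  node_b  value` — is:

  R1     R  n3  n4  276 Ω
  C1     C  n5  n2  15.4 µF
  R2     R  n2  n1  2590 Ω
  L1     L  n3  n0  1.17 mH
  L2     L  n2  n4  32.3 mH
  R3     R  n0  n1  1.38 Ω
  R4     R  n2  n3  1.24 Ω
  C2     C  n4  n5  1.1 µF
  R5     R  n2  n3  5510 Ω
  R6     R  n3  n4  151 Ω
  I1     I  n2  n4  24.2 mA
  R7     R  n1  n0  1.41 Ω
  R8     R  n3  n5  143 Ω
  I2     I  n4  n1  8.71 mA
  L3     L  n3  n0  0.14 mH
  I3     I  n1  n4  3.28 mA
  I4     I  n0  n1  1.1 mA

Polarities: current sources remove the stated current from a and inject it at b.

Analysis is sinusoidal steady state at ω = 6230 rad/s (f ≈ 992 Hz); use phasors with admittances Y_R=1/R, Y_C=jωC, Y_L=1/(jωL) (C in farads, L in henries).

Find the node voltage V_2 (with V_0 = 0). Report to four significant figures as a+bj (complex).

Apply KCL at each of the 5 non-ground nodes and solve the resulting linear system.
Node n1: branches {R2, R3, R7, I2, I3, I4} → V_1 = 0.004545-2.516e-07j
Node n2: branches {C1, R2, L2, R4, R5, I1} → V_2 = -0.03027-0.0009345j
Node n3: branches {R1, L1, R4, R5, R6, R8, L3} → V_3 = -2.810e-07-0.004219j
Node n4: branches {R1, L2, C2, R6, I1, I2, I3} → V_4 = 1.792-0.2576j
Node n5: branches {C1, C2, R8} → V_5 = 0.09173-0.01181j

-0.03027-0.0009345j V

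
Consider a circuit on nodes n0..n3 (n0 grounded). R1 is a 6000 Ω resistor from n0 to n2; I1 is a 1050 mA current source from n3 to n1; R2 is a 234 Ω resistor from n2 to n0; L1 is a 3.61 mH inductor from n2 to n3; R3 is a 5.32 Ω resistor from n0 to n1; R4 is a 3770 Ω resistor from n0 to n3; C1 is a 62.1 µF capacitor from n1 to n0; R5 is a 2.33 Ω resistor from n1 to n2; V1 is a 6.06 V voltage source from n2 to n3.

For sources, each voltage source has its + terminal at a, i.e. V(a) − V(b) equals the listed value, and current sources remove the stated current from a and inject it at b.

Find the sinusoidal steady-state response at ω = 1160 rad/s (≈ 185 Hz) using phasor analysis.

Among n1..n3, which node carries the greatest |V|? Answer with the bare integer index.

Element admittances at ω=1160 rad/s:
  Y(R1) = 0.0001667+0.000j S between n0,n2
  I1: injects 1.05 A into n1 (from n3)
  Y(R2) = 0.004274+0.000j S between n2,n0
  Y(L1) = 0.000-0.2388j S between n2,n3
  Y(R3) = 0.1880+0.000j S between n0,n1
  Y(R4) = 0.0002653+0.000j S between n0,n3
  Y(C1) = 0.000+0.07204j S between n1,n0
  Y(R5) = 0.4292+0.000j S between n1,n2
  V1: constraint V(n2)−V(n3) = 6.06
Assemble and solve the 4×4 MNA system:
  V(n1)=0.05910-0.02210j  V(n2)=-2.358-0.02186j  V(n3)=-8.418-0.02186j
  i(V1)=1.048+1.447j

3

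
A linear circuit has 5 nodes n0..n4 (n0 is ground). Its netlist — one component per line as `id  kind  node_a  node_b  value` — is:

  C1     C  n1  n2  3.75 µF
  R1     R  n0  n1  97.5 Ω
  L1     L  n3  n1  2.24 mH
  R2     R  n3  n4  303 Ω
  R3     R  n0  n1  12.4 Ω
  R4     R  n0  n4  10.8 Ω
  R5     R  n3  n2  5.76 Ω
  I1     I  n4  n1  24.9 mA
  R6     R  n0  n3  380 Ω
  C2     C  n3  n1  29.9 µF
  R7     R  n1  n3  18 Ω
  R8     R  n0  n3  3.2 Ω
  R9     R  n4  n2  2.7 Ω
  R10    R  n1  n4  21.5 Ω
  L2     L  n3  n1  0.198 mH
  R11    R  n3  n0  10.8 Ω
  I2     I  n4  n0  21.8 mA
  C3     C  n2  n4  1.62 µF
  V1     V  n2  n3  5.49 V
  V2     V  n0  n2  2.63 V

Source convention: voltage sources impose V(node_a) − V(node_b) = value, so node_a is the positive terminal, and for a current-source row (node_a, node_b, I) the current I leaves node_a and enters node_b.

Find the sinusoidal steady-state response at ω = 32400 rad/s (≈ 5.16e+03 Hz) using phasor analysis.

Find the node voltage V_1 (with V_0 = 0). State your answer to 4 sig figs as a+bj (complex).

MNA unknowns: 4 node voltages V₁..V_4 plus 2 source currents (V1, V2)
C1: Y=0.000+0.1215j on G[1,2]
R1: Y=0.01026+0.000j on G[0,1]
L1: Y=0.000-0.01378j on G[3,1]
R2: Y=0.003300+0.000j on G[3,4]
R3: Y=0.08065+0.000j on G[0,1]
R4: Y=0.09259+0.000j on G[0,4]
R5: Y=0.1736+0.000j on G[3,2]
I1: z[4]−=0.0249, z[1]+=0.0249
R6: Y=0.002632+0.000j on G[0,3]
C2: Y=0.000+0.9688j on G[3,1]
R7: Y=0.05556+0.000j on G[1,3]
R8: Y=0.3125+0.000j on G[0,3]
R9: Y=0.3704+0.000j on G[4,2]
R10: Y=0.04651+0.000j on G[1,4]
L2: Y=0.000-0.1559j on G[3,1]
R11: Y=0.09259+0.000j on G[3,0]
I2: z[4]−=0.0218, z[0]+=0.0218
C3: Y=0.000+0.05249j on G[2,4]
V1: row V2−V3=5.49, i_V1 at 2,3
V2: row V0−V2=2.63, i_V2 at 0,2
solve → V1=-7.208-0.9113j, V2=-2.630+0.000j, V3=-8.120+0.000j, V4=-2.704-0.07504j
aux → i_V1=-5.061-0.6777j, i_V2=-4.195-0.08979j

-7.208-0.9113j V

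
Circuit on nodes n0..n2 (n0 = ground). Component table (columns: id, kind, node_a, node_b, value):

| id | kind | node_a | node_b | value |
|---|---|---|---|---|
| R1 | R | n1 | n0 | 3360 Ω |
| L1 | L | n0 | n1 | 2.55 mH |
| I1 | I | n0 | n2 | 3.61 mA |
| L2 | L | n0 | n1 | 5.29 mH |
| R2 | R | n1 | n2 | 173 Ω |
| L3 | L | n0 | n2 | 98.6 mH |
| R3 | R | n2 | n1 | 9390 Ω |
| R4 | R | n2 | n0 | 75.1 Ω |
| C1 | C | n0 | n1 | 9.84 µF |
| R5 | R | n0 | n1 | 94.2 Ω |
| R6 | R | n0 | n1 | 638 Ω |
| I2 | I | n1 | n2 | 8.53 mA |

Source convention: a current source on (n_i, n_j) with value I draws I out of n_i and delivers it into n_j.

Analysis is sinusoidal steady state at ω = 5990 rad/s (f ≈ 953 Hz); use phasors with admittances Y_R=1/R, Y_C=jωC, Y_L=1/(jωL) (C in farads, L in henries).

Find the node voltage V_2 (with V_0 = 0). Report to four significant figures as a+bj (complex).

Apply KCL at each of the 2 non-ground nodes and solve the resulting linear system.
Node n1: branches {R1, L1, L2, R2, R3, C1, R5, R6, I2} → V_1 = -0.05332-0.1034j
Node n2: branches {I1, R2, L3, R3, R4, I2} → V_2 = 0.6139+0.02244j

0.6139+0.02244j V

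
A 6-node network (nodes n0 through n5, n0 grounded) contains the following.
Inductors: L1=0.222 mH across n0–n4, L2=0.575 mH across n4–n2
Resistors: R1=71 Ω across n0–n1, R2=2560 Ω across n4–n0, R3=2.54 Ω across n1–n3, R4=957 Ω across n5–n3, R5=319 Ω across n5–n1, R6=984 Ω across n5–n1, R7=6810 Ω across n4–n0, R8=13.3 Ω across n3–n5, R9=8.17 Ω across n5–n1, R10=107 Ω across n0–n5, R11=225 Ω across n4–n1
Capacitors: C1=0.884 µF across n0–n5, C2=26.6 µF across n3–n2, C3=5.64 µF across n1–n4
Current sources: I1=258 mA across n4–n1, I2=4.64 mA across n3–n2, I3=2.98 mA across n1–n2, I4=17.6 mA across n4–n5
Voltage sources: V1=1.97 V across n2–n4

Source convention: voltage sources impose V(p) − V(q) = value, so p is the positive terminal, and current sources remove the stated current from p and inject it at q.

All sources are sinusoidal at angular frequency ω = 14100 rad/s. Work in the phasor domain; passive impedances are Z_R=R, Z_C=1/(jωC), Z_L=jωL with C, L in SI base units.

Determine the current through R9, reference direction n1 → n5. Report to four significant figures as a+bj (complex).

0.02180-0.006774j A

Apply KCL at each of the 5 non-ground nodes and solve the resulting linear system.
Node n1: branches {R1, R3, R5, R6, R9, I1, R11, I3, C3} → V_1 = 1.925-0.8932j
Node n2: branches {L2, C2, I2, I3, V1} → V_2 = 1.974-0.1687j
Node n3: branches {R3, R4, R8, C2, I2} → V_3 = 1.572-0.5631j
Node n4: branches {L1, R2, L2, R7, I1, R11, I4, C3, V1} → V_4 = 0.003985-0.1687j
Node n5: branches {R4, R5, R6, R8, C1, R9, R10, I4} → V_5 = 1.747-0.8379j
Source currents: i(V1)=0.1556+0.09206j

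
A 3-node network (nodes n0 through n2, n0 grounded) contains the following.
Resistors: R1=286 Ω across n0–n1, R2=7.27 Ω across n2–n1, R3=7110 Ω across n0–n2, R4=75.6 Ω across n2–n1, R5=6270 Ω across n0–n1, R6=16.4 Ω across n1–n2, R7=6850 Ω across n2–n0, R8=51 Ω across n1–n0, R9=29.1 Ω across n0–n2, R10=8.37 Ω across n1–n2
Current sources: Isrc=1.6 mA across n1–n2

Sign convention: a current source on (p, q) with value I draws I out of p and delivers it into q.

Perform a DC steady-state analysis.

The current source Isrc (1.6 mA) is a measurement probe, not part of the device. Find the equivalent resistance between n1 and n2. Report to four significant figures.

Element admittances at DC:
  Y(R1) = 0.003497 S between n0,n1
  Y(R2) = 0.1376 S between n2,n1
  Y(R3) = 0.0001406 S between n0,n2
  Y(R4) = 0.01323 S between n2,n1
  Y(R5) = 0.0001595 S between n0,n1
  Y(R6) = 0.06098 S between n1,n2
  Y(R7) = 0.0001460 S between n2,n0
  Y(R8) = 0.01961 S between n1,n0
  Y(R9) = 0.03436 S between n0,n2
  Y(R10) = 0.1195 S between n1,n2
  Isrc: injects 0.0016 A into n2 (from n1)
Assemble and solve the 2×2 MNA system:
  V(n1)=-0.002774  V(n2)=0.001862

R_eq = 2.897 Ω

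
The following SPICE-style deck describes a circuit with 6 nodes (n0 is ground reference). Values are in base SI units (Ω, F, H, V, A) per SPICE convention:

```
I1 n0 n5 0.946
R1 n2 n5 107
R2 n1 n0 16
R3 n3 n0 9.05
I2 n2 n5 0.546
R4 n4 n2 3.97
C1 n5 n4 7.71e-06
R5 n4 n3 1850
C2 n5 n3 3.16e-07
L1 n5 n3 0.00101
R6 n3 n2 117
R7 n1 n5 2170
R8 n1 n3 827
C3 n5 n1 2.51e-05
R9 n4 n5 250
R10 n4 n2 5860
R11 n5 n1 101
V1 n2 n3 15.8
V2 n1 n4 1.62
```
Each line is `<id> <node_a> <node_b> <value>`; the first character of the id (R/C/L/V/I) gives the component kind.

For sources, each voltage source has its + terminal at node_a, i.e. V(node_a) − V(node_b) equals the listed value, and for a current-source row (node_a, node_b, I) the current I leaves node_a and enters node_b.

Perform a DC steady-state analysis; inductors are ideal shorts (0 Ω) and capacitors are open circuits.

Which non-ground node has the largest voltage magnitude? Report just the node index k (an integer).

Element admittances at DC:
  I1: injects 0.946 A into n5 (from n0)
  Y(R1) = 0.009346 S between n2,n5
  Y(R2) = 0.06250 S between n1,n0
  Y(R3) = 0.1105 S between n3,n0
  I2: injects 0.546 A into n5 (from n2)
  Y(R4) = 0.2519 S between n4,n2
  Y(C1) = 0.000 S between n5,n4
  Y(R5) = 0.0005405 S between n4,n3
  Y(C2) = 0.000 S between n5,n3
  L1: short n5↔n3 (DC inductor)
  Y(R6) = 0.008547 S between n3,n2
  Y(R7) = 0.0004608 S between n1,n5
  Y(R8) = 0.001209 S between n1,n3
  Y(C3) = 0.000 S between n5,n1
  Y(R9) = 0.004000 S between n4,n5
  Y(R10) = 0.0001706 S between n4,n2
  Y(R11) = 0.009901 S between n5,n1
  V1: constraint V(n2)−V(n3) = 15.8
  V2: constraint V(n1)−V(n4) = 1.62
Assemble and solve the 8×8 MNA system:
  V(n1)=13.88  V(n2)=16.51  V(n3)=0.7116  V(n4)=12.26  V(n5)=0.7116
  i(L1)=1.822  i(V1)=-1.901  i(V2)=-1.020

2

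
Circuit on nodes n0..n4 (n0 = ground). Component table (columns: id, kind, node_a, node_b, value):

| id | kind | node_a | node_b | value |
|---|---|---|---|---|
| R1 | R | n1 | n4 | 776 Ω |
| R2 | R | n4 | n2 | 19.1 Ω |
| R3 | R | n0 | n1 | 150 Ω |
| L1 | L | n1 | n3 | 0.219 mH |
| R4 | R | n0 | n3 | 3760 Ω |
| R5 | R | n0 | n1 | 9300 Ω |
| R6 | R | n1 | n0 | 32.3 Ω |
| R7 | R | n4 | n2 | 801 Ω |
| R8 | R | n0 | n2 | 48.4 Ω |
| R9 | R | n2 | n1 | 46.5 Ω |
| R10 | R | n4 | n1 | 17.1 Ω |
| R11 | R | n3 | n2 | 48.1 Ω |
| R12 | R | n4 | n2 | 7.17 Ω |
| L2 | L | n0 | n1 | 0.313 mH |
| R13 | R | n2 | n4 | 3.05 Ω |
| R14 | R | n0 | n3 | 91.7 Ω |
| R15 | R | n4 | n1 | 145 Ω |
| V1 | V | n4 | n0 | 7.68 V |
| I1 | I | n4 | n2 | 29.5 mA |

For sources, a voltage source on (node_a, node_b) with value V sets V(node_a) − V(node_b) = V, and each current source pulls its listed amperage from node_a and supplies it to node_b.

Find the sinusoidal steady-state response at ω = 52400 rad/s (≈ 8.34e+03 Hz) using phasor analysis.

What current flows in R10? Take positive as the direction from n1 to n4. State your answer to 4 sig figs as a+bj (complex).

-0.1923+0.1022j A

MNA unknowns: 4 node voltages V₁..V_4 plus 1 source current (V1)
R1: Y=0.001289+0.000j on G[1,4]
R2: Y=0.05236+0.000j on G[4,2]
R3: Y=0.006667+0.000j on G[0,1]
L1: Y=0.000-0.08714j on G[1,3]
R4: Y=0.0002660+0.000j on G[0,3]
R5: Y=0.0001075+0.000j on G[0,1]
R6: Y=0.03096+0.000j on G[1,0]
R7: Y=0.001248+0.000j on G[4,2]
R8: Y=0.02066+0.000j on G[0,2]
R9: Y=0.02151+0.000j on G[2,1]
R10: Y=0.05848+0.000j on G[4,1]
R11: Y=0.02079+0.000j on G[3,2]
R12: Y=0.1395+0.000j on G[4,2]
L2: Y=0.000-0.06097j on G[0,1]
R13: Y=0.3279+0.000j on G[2,4]
R14: Y=0.01091+0.000j on G[0,3]
R15: Y=0.006897+0.000j on G[4,1]
V1: row V4−V0=7.68, i_V1 at 4,0
I1: z[4]−=0.0295, z[2]+=0.0295
solve → V1=4.391+1.748j, V2=7.241+0.1233j, V3=4.968+1.654j, V4=7.680+0.000j
aux → i_V1=-0.4774+0.1808j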